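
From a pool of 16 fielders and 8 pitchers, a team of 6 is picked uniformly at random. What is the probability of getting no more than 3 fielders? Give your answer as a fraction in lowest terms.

There are C(24,6) = 134596 ways to choose the 6.
Count the complement (more than 3 fielders): C(16,4)·C(8,2) + C(16,5)·C(8,1) + C(16,6)·C(8,0) = 50960 + 34944 + 8008 = 93912.
Probability = 1 − 93912/134596 = 40684/134596 = 1453/4807.

1453/4807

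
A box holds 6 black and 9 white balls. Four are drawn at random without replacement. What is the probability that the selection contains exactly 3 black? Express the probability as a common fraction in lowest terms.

Total number of selections: C(15,4) = 1365.
Selections with exactly 3 black: choose 3 of the 6 black and 1 of the 9 white, C(6,3)·C(9,1) = 20·9 = 180.
Probability = 180/1365 = 12/91.

12/91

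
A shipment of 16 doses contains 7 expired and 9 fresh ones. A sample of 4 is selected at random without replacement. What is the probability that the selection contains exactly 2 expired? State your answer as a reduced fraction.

27/65

Total number of selections: C(16,4) = 1820.
Selections with exactly 2 expired: choose 2 of the 7 expired and 2 of the 9 fresh, C(7,2)·C(9,2) = 21·36 = 756.
Probability = 756/1820 = 27/65.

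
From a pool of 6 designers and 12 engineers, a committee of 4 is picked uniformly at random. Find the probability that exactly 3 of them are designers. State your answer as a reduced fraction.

4/51

There are C(18,4) = 3060 ways to choose 4 from 18.
Selections with exactly 3 designers: choose 3 of the 6 designers and 1 of the 12 engineers, C(6,3)·C(12,1) = 20·12 = 240.
Probability = 240/3060 = 4/51.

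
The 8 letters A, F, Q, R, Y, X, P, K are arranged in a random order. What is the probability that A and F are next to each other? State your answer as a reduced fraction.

1/4

There are 8! = 40320 arrangements.
Treat A and F as a block: 7! arrangements of the blocks × 2 orders within the block = 2·5040 = 10080.
Probability = 10080/40320 = 1/4.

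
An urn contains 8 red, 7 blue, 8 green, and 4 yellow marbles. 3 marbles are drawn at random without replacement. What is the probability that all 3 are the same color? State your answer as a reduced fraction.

There are C(27,3) = 2925 ways to draw 3 marbles.
All same color: C(8,3) + C(7,3) + C(8,3) + C(4,3) = 56 + 35 + 56 + 4 = 151.
Probability = 151/2925.

151/2925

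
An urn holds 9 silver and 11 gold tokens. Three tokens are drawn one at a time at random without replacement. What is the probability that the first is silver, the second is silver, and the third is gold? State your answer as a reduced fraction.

11/95

Multiply the conditional probabilities at each draw: 9/20 · 8/19 · 11/18 = 792/6840 = 11/95.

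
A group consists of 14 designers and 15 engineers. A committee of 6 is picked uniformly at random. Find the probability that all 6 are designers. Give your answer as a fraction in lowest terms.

There are C(29,6) = 475020 possible selections.
Selections with all designers: C(14,6) = 3003.
Probability = 3003/475020 = 11/1740.

11/1740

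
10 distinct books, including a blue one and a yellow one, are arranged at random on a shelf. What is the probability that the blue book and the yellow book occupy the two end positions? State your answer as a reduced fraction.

There are 10! = 3628800 arrangements.
Place the blue book and the yellow book at the ends in 2 ways, arrange the remaining 8 in 8! = 40320 ways: 2·40320 = 80640.
Probability = 80640/3628800 = 1/45.

1/45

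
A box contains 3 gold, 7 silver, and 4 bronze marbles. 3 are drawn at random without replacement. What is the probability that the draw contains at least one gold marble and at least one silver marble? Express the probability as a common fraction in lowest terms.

6/13

There are C(14,3) = 364 possible draws.
By inclusion-exclusion on the complements, draws missing all gold or all silver: C(11,3) + C(7,3) − C(4,3) = 165 + 35 − 4 = 196.
So draws with at least one of each: 364 − 196 = 168, probability 168/364 = 6/13.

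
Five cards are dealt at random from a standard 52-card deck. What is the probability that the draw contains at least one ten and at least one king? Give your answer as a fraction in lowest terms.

6509/64974

There are C(52,5) = 2598960 possible draws.
By inclusion-exclusion on the complements, draws missing all tens or all kings: C(48,5) + C(48,5) − C(44,5) = 1712304 + 1712304 − 1086008 = 2338600.
So draws with at least one of each: 2598960 − 2338600 = 260360, probability 260360/2598960 = 6509/64974.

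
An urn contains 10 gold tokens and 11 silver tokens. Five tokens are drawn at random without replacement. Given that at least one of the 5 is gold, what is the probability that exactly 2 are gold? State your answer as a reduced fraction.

Work in counts. Selections with at least one gold: C(21,5) − C(11,5) = 20349 − 462 = 19887.
Of those, selections where exactly 2 are gold: C(10,2)·C(11,3) = 45·165 = 7425.
Conditional probability = 7425/19887 = 2475/6629.

2475/6629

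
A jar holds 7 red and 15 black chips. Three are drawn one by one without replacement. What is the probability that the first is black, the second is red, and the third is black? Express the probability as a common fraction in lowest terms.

7/44

Multiply the conditional probabilities at each draw: 15/22 · 7/21 · 14/20 = 1470/9240 = 7/44.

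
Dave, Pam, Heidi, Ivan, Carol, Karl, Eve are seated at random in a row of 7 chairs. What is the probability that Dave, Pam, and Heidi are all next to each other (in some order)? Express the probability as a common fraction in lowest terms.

There are 7! = 5040 arrangements.
Treat the three as one block: 5! placements × 3! orders within the block = 120·6 = 720.
Probability = 720/5040 = 1/7.

1/7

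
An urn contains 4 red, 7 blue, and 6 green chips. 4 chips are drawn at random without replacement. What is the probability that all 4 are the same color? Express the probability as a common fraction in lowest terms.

3/140

There are C(17,4) = 2380 ways to draw 4 chips.
All same color: C(4,4) + C(7,4) + C(6,4) = 1 + 35 + 15 = 51.
Probability = 51/2380 = 3/140.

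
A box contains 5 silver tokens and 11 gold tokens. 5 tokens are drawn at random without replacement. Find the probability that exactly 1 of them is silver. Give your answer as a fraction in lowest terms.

The sample space is all 5-subsets of the 16: C(16,5) = 4368.
Selections with exactly 1 silver: choose 1 of the 5 silver and 4 of the 11 gold, C(5,1)·C(11,4) = 5·330 = 1650.
Probability = 1650/4368 = 275/728.

275/728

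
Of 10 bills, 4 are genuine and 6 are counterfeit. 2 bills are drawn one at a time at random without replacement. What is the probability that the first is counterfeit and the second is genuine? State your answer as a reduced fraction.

Multiply the conditional probabilities at each draw: 6/10 · 4/9 = 24/90 = 4/15.

4/15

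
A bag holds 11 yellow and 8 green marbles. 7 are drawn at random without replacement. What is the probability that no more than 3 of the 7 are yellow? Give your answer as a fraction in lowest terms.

2491/8398

There are C(19,7) = 50388 ways to choose the 7.
Favorable selections (no more than 3 yellow): C(11,0)·C(8,7) + C(11,1)·C(8,6) + C(11,2)·C(8,5) + C(11,3)·C(8,4) = 8 + 308 + 3080 + 11550 = 14946.
Probability = 14946/50388 = 2491/8398.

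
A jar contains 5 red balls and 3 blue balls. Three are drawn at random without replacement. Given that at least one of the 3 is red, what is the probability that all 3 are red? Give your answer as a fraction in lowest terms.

2/11

Work in counts. Selections with at least one red: C(8,3) − C(3,3) = 56 − 1 = 55.
Of those, selections where all 3 are red: C(5,3) = 10.
Conditional probability = 10/55 = 2/11.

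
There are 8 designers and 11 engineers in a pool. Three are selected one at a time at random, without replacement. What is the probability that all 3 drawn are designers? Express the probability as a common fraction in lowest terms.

Multiply the conditional probabilities at each draw: 8/19 · 7/18 · 6/17 = 336/5814 = 56/969.

56/969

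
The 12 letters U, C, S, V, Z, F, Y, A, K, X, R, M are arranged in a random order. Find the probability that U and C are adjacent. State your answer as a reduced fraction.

There are 12! = 479001600 arrangements.
Treat U and C as a block: 11! arrangements of the blocks × 2 orders within the block = 2·39916800 = 79833600.
Probability = 79833600/479001600 = 1/6.

1/6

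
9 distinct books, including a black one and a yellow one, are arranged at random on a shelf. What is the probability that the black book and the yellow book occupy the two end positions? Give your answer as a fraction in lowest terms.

There are 9! = 362880 arrangements.
Place the black book and the yellow book at the ends in 2 ways, arrange the remaining 7 in 7! = 5040 ways: 2·5040 = 10080.
Probability = 10080/362880 = 1/36.

1/36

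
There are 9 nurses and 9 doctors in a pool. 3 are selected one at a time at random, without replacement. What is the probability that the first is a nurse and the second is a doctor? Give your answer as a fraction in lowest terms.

9/34

Multiply the conditional probabilities at each draw: 9/18 · 9/17 = 81/306 = 9/34.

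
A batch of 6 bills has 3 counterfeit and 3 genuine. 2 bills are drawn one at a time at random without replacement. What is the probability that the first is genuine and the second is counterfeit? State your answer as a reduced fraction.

3/10

Multiply the conditional probabilities at each draw: 3/6 · 3/5 = 9/30 = 3/10.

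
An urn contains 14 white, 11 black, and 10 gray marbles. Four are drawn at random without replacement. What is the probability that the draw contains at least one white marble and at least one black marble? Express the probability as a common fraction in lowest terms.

467/680

There are C(35,4) = 52360 possible draws.
By inclusion-exclusion on the complements, draws missing all white or all black: C(21,4) + C(24,4) − C(10,4) = 5985 + 10626 − 210 = 16401.
So draws with at least one of each: 52360 − 16401 = 35959, probability 35959/52360 = 467/680.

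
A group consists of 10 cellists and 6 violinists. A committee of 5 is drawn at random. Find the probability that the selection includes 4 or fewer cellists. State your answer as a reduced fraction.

Total selections: C(16,5) = 4368.
The complement is exactly 5 cellists: C(10,5)·C(6,0) = 252.
Probability = 1 − 252/4368 = 4116/4368 = 49/52.

49/52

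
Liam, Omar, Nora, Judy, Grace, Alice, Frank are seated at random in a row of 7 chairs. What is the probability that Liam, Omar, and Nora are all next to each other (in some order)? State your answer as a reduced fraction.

1/7

There are 7! = 5040 arrangements.
Treat the three as one block: 5! placements × 3! orders within the block = 120·6 = 720.
Probability = 720/5040 = 1/7.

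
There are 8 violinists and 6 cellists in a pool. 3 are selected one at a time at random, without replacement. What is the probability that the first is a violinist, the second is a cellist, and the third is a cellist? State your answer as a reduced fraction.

Multiply the conditional probabilities at each draw: 8/14 · 6/13 · 5/12 = 240/2184 = 10/91.

10/91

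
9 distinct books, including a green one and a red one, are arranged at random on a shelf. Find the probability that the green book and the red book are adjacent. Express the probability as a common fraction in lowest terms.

2/9

There are 9! = 362880 arrangements.
Treat the green book and the red book as a block: 8! arrangements of the blocks × 2 orders within the block = 2·40320 = 80640.
Probability = 80640/362880 = 2/9.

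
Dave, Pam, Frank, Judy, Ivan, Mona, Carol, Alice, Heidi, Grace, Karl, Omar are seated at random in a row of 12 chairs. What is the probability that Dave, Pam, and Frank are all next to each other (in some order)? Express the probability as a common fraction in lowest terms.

1/22

There are 12! = 479001600 arrangements.
Treat the three as one block: 10! placements × 3! orders within the block = 3628800·6 = 21772800.
Probability = 21772800/479001600 = 1/22.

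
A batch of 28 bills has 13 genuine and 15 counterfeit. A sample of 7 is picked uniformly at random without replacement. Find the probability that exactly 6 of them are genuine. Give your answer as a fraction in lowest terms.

Total number of selections: C(28,7) = 1184040.
Selections with exactly 6 genuine: choose 6 of the 13 genuine and 1 of the 15 counterfeit, C(13,6)·C(15,1) = 1716·15 = 25740.
Probability = 25740/1184040 = 1/46.

1/46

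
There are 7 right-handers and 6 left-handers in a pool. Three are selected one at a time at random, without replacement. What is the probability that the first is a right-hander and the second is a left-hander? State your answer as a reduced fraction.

Multiply the conditional probabilities at each draw: 7/13 · 6/12 = 42/156 = 7/26.

7/26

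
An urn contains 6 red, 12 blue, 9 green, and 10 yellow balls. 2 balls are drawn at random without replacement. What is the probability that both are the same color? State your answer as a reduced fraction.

9/37

There are C(37,2) = 666 ways to draw 2 balls.
All same color: C(6,2) + C(12,2) + C(9,2) + C(10,2) = 15 + 66 + 36 + 45 = 162.
Probability = 162/666 = 9/37.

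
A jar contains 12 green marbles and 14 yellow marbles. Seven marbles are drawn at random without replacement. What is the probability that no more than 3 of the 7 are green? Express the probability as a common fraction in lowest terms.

There are C(26,7) = 657800 ways to choose the 7.
Favorable selections (no more than 3 green): C(12,0)·C(14,7) + C(12,1)·C(14,6) + C(12,2)·C(14,5) + C(12,3)·C(14,4) = 3432 + 36036 + 132132 + 220220 = 391820.
Probability = 391820/657800 = 137/230.

137/230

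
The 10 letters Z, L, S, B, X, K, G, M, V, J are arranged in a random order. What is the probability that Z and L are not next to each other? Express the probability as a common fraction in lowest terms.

4/5

There are 10! = 3628800 arrangements.
Arrangements with Z and L adjacent: 2·9! = 725760.
So not adjacent: 3628800 − 725760 = 2903040, probability 2903040/3628800 = 4/5.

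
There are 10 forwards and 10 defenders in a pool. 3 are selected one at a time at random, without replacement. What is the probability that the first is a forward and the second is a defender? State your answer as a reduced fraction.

5/19

Multiply the conditional probabilities at each draw: 10/20 · 10/19 = 100/380 = 5/19.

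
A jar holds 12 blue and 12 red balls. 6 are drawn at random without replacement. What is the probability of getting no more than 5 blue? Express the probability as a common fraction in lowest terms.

There are C(24,6) = 134596 ways to choose the 6.
The complement is exactly 6 blue: C(12,6)·C(12,0) = 924.
Probability = 1 − 924/134596 = 133672/134596 = 434/437.

434/437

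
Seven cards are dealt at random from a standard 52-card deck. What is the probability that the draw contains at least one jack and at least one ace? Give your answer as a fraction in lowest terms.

3105873/16723070

There are C(52,7) = 133784560 possible draws.
By inclusion-exclusion on the complements, draws missing all jacks or all aces: C(48,7) + C(48,7) − C(44,7) = 73629072 + 73629072 − 38320568 = 108937576.
So draws with at least one of each: 133784560 − 108937576 = 24846984, probability 24846984/133784560 = 3105873/16723070.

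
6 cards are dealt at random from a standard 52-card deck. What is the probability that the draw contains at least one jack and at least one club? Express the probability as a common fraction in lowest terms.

6772177/20358520

There are C(52,6) = 20358520 possible draws.
By inclusion-exclusion on the complements, draws missing all jacks or all clubs: C(48,6) + C(39,6) − C(36,6) = 12271512 + 3262623 − 1947792 = 13586343.
So draws with at least one of each: 20358520 − 13586343 = 6772177, probability 6772177/20358520.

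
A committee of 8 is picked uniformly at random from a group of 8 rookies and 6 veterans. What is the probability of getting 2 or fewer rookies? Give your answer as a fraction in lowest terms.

There are C(14,8) = 3003 ways to choose the 8.
Favorable selections (2 or fewer rookies): C(8,2)·C(6,6) = 28.
Probability = 28/3003 = 4/429.

4/429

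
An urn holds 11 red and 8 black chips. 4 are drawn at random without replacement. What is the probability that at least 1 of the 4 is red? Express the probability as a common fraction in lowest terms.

1903/1938

There are C(19,4) = 3876 ways to choose the 4.
Favorable selections (at least 1 red): C(11,1)·C(8,3) + C(11,2)·C(8,2) + C(11,3)·C(8,1) + C(11,4)·C(8,0) = 616 + 1540 + 1320 + 330 = 3806.
Probability = 3806/3876 = 1903/1938.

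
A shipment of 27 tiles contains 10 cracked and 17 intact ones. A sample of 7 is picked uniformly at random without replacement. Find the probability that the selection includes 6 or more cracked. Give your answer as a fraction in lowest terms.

41/9867

Total selections: C(27,7) = 888030.
Favorable selections (6 or more cracked): C(10,6)·C(17,1) + C(10,7)·C(17,0) = 3570 + 120 = 3690.
Probability = 3690/888030 = 41/9867.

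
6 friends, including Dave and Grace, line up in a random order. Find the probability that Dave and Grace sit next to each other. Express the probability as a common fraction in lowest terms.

1/3

There are 6! = 720 arrangements.
Treat Dave and Grace as a block: 5! arrangements of the blocks × 2 orders within the block = 2·120 = 240.
Probability = 240/720 = 1/3.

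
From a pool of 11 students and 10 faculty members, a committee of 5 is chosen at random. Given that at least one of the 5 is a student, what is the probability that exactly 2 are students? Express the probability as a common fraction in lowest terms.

Work in counts. Selections with at least one student: C(21,5) − C(10,5) = 20349 − 252 = 20097.
Of those, selections where exactly 2 are students: C(11,2)·C(10,3) = 55·120 = 6600.
Conditional probability = 6600/20097 = 200/609.

200/609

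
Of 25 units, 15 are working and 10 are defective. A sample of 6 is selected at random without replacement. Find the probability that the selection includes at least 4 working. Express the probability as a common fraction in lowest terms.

Total selections: C(25,6) = 177100.
Favorable selections (at least 4 working): C(15,4)·C(10,2) + C(15,5)·C(10,1) + C(15,6)·C(10,0) = 61425 + 30030 + 5005 = 96460.
Probability = 96460/177100 = 689/1265.

689/1265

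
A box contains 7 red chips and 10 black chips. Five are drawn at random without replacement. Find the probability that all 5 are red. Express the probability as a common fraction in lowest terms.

3/884

There are C(17,5) = 6188 possible selections.
Selections with all red: C(7,5) = 21.
Probability = 21/6188 = 3/884.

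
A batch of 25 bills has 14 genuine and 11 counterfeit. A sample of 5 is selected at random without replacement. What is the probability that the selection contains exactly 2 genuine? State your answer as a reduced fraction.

The sample space is all 5-subsets of the 25: C(25,5) = 53130.
Selections with exactly 2 genuine: choose 2 of the 14 genuine and 3 of the 11 counterfeit, C(14,2)·C(11,3) = 91·165 = 15015.
Probability = 15015/53130 = 13/46.

13/46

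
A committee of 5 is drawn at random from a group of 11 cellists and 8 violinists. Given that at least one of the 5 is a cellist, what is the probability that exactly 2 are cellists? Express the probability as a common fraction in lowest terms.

Work in counts. Selections with at least one cellist: C(19,5) − C(8,5) = 11628 − 56 = 11572.
Of those, selections where exactly 2 are cellists: C(11,2)·C(8,3) = 55·56 = 3080.
Conditional probability = 3080/11572 = 70/263.

70/263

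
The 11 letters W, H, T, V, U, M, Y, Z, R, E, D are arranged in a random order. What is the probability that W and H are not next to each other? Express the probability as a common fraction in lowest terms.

There are 11! = 39916800 arrangements.
Arrangements with W and H adjacent: 2·10! = 7257600.
So not adjacent: 39916800 − 7257600 = 32659200, probability 32659200/39916800 = 9/11.

9/11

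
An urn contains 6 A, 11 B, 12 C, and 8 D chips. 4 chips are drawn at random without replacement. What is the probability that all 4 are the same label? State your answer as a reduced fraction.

There are C(37,4) = 66045 ways to draw 4 chips.
All same label: C(6,4) + C(11,4) + C(12,4) + C(8,4) = 15 + 330 + 495 + 70 = 910.
Probability = 910/66045 = 26/1887.

26/1887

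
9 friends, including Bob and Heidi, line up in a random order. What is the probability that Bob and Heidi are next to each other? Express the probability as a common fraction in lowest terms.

There are 9! = 362880 arrangements.
Treat Bob and Heidi as a block: 8! arrangements of the blocks × 2 orders within the block = 2·40320 = 80640.
Probability = 80640/362880 = 2/9.

2/9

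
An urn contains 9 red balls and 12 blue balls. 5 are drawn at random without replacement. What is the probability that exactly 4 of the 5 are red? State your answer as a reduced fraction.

The sample space is all 5-subsets of the 21: C(21,5) = 20349.
Selections with exactly 4 red: choose 4 of the 9 red and 1 of the 12 blue, C(9,4)·C(12,1) = 126·12 = 1512.
Probability = 1512/20349 = 24/323.

24/323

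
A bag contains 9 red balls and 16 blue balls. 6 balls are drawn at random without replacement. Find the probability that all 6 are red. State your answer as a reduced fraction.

There are C(25,6) = 177100 possible selections.
Selections with all red: C(9,6) = 84.
Probability = 84/177100 = 3/6325.

3/6325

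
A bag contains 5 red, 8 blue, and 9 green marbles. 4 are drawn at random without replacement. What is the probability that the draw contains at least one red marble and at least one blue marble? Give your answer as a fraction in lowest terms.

There are C(22,4) = 7315 possible draws.
By inclusion-exclusion on the complements, draws missing all red or all blue: C(17,4) + C(14,4) − C(9,4) = 2380 + 1001 − 126 = 3255.
So draws with at least one of each: 7315 − 3255 = 4060, probability 4060/7315 = 116/209.

116/209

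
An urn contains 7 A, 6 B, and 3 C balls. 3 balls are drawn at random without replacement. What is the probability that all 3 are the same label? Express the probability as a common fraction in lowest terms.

1/10

There are C(16,3) = 560 ways to draw 3 balls.
All same label: C(7,3) + C(6,3) + C(3,3) = 35 + 20 + 1 = 56.
Probability = 56/560 = 1/10.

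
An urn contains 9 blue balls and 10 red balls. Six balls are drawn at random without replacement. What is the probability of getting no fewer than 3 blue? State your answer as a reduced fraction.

407/646

There are C(19,6) = 27132 ways to choose the 6.
Count the complement (fewer than 3 blue): C(9,0)·C(10,6) + C(9,1)·C(10,5) + C(9,2)·C(10,4) = 210 + 2268 + 7560 = 10038.
Probability = 1 − 10038/27132 = 17094/27132 = 407/646.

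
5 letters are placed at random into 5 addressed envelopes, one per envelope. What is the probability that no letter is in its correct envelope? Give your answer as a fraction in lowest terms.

There are 5! = 120 assignments.
By inclusion-exclusion, assignments with no fixed points: C(5,0)·5! − C(5,1)·4! + C(5,2)·3! − C(5,3)·2! + C(5,4)·1! − C(5,5)·0! = 44.
Probability = 44/120 = 11/30.

11/30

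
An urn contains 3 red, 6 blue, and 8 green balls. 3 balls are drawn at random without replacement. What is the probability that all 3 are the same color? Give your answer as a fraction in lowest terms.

77/680

There are C(17,3) = 680 ways to draw 3 balls.
All same color: C(3,3) + C(6,3) + C(8,3) = 1 + 20 + 56 = 77.
Probability = 77/680.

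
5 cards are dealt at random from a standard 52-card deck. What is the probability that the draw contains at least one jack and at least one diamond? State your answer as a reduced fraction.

229297/866320

There are C(52,5) = 2598960 possible draws.
By inclusion-exclusion on the complements, draws missing all jacks or all diamonds: C(48,5) + C(39,5) − C(36,5) = 1712304 + 575757 − 376992 = 1911069.
So draws with at least one of each: 2598960 − 1911069 = 687891, probability 687891/2598960 = 229297/866320.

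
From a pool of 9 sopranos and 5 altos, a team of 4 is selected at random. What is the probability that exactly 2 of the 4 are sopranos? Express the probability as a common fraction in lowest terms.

360/1001

Total number of selections: C(14,4) = 1001.
Selections with exactly 2 sopranos: choose 2 of the 9 sopranos and 2 of the 5 altos, C(9,2)·C(5,2) = 36·10 = 360.
Probability = 360/1001.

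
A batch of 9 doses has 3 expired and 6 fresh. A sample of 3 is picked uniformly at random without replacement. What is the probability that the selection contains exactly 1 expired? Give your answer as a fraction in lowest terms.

15/28

There are C(9,3) = 84 ways to choose 3 from 9.
Selections with exactly 1 expired: choose 1 of the 3 expired and 2 of the 6 fresh, C(3,1)·C(6,2) = 3·15 = 45.
Probability = 45/84 = 15/28.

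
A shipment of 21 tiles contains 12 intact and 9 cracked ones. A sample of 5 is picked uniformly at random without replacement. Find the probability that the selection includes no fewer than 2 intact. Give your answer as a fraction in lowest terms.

297/323

There are C(21,5) = 20349 ways to choose the 5.
Count the complement (fewer than 2 intact): C(12,0)·C(9,5) + C(12,1)·C(9,4) = 126 + 1512 = 1638.
Probability = 1 − 1638/20349 = 18711/20349 = 297/323.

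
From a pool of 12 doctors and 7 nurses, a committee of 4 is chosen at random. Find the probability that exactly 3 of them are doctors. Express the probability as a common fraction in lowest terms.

Total number of selections: C(19,4) = 3876.
Selections with exactly 3 doctors: choose 3 of the 12 doctors and 1 of the 7 nurses, C(12,3)·C(7,1) = 220·7 = 1540.
Probability = 1540/3876 = 385/969.

385/969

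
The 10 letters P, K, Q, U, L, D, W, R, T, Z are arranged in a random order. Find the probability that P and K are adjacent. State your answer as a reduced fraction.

There are 10! = 3628800 arrangements.
Treat P and K as a block: 9! arrangements of the blocks × 2 orders within the block = 2·362880 = 725760.
Probability = 725760/3628800 = 1/5.

1/5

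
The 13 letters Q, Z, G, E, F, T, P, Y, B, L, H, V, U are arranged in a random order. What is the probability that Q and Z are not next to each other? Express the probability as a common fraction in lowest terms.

There are 13! = 6227020800 arrangements.
Arrangements with Q and Z adjacent: 2·12! = 958003200.
So not adjacent: 6227020800 − 958003200 = 5269017600, probability 5269017600/6227020800 = 11/13.

11/13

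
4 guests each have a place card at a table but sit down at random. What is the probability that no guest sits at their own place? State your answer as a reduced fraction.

3/8

There are 4! = 24 seatings.
By inclusion-exclusion, seatings with no fixed points: C(4,0)·4! − C(4,1)·3! + C(4,2)·2! − C(4,3)·1! + C(4,4)·0! = 9.
Probability = 9/24 = 3/8.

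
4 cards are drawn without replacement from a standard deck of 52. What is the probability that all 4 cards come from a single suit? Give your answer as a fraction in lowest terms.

There are C(52,4) = 270725 possible 4-card hands.
Hands of one suit: 4 suits × C(13,4) = 4·715 = 2860.
Probability = 2860/270725 = 44/4165.

44/4165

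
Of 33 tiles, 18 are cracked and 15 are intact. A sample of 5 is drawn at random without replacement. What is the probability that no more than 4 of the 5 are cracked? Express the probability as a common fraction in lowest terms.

Total selections: C(33,5) = 237336.
Favorable selections (no more than 4 cracked): C(18,0)·C(15,5) + C(18,1)·C(15,4) + C(18,2)·C(15,3) + C(18,3)·C(15,2) + C(18,4)·C(15,1) = 3003 + 24570 + 69615 + 85680 + 45900 = 228768.
Probability = 228768/237336 = 9532/9889.

9532/9889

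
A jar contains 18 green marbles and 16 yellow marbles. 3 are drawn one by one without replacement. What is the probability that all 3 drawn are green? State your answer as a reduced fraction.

3/22

Multiply the conditional probabilities at each draw: 18/34 · 17/33 · 16/32 = 4896/35904 = 3/22.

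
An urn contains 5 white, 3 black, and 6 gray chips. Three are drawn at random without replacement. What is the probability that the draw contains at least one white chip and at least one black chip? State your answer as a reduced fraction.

135/364

There are C(14,3) = 364 possible draws.
By inclusion-exclusion on the complements, draws missing all white or all black: C(9,3) + C(11,3) − C(6,3) = 84 + 165 − 20 = 229.
So draws with at least one of each: 364 − 229 = 135, probability 135/364.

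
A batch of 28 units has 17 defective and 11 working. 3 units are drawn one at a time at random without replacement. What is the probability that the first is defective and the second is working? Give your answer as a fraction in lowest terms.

Multiply the conditional probabilities at each draw: 17/28 · 11/27 = 187/756.

187/756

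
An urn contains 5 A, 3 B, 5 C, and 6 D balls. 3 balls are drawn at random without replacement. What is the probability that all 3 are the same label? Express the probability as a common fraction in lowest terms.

There are C(19,3) = 969 ways to draw 3 balls.
All same label: C(5,3) + C(3,3) + C(5,3) + C(6,3) = 10 + 1 + 10 + 20 = 41.
Probability = 41/969.

41/969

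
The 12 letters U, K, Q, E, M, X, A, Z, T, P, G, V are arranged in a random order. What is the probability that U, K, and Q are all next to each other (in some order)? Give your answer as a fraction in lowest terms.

There are 12! = 479001600 arrangements.
Treat the three as one block: 10! placements × 3! orders within the block = 3628800·6 = 21772800.
Probability = 21772800/479001600 = 1/22.

1/22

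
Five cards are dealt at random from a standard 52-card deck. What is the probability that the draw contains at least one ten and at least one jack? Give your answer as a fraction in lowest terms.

There are C(52,5) = 2598960 possible draws.
By inclusion-exclusion on the complements, draws missing all tens or all jacks: C(48,5) + C(48,5) − C(44,5) = 1712304 + 1712304 − 1086008 = 2338600.
So draws with at least one of each: 2598960 − 2338600 = 260360, probability 260360/2598960 = 6509/64974.

6509/64974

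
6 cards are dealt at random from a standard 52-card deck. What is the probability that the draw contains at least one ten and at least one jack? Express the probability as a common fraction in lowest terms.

718637/5089630

There are C(52,6) = 20358520 possible draws.
By inclusion-exclusion on the complements, draws missing all tens or all jacks: C(48,6) + C(48,6) − C(44,6) = 12271512 + 12271512 − 7059052 = 17483972.
So draws with at least one of each: 20358520 − 17483972 = 2874548, probability 2874548/20358520 = 718637/5089630.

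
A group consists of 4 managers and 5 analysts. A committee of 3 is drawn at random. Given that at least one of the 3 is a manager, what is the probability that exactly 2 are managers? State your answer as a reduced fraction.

Work in counts. Selections with at least one manager: C(9,3) − C(5,3) = 84 − 10 = 74.
Of those, selections where exactly 2 are managers: C(4,2)·C(5,1) = 6·5 = 30.
Conditional probability = 30/74 = 15/37.

15/37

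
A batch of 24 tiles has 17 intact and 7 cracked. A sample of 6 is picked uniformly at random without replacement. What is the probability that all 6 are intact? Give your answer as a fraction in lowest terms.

442/4807

There are C(24,6) = 134596 possible selections.
Selections with all intact: C(17,6) = 12376.
Probability = 12376/134596 = 442/4807.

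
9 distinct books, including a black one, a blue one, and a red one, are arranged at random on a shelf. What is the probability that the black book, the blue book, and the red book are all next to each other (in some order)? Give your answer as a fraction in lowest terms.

1/12

There are 9! = 362880 arrangements.
Treat the three as one block: 7! placements × 3! orders within the block = 5040·6 = 30240.
Probability = 30240/362880 = 1/12.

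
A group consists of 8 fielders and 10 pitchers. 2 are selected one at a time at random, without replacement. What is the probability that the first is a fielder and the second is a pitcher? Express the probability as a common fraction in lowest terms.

40/153

Multiply the conditional probabilities at each draw: 8/18 · 10/17 = 80/306 = 40/153.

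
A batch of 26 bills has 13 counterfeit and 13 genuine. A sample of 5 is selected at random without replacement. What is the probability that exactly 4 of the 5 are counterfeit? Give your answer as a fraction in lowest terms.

13/92

There are C(26,5) = 65780 ways to choose 5 from 26.
Selections with exactly 4 counterfeit: choose 4 of the 13 counterfeit and 1 of the 13 genuine, C(13,4)·C(13,1) = 715·13 = 9295.
Probability = 9295/65780 = 13/92.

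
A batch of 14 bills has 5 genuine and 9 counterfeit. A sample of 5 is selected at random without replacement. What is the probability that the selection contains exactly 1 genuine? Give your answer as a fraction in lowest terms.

45/143

Total number of selections: C(14,5) = 2002.
Selections with exactly 1 genuine: choose 1 of the 5 genuine and 4 of the 9 counterfeit, C(5,1)·C(9,4) = 5·126 = 630.
Probability = 630/2002 = 45/143.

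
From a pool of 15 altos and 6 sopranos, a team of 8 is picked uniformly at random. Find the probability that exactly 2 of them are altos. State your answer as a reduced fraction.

There are C(21,8) = 203490 ways to choose 8 from 21.
Selections with exactly 2 altos: choose 2 of the 15 altos and 6 of the 6 sopranos, C(15,2)·C(6,6) = 105·1 = 105.
Probability = 105/203490 = 1/1938.

1/1938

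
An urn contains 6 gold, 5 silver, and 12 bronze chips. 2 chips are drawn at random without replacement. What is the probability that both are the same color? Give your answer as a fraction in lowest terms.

There are C(23,2) = 253 ways to draw 2 chips.
All same color: C(6,2) + C(5,2) + C(12,2) = 15 + 10 + 66 = 91.
Probability = 91/253.

91/253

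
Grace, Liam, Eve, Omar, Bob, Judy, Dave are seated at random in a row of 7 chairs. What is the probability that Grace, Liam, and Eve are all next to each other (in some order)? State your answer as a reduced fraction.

1/7

There are 7! = 5040 arrangements.
Treat the three as one block: 5! placements × 3! orders within the block = 120·6 = 720.
Probability = 720/5040 = 1/7.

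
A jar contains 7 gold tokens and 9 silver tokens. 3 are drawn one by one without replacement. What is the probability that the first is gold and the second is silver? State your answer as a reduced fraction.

21/80

Multiply the conditional probabilities at each draw: 7/16 · 9/15 = 63/240 = 21/80.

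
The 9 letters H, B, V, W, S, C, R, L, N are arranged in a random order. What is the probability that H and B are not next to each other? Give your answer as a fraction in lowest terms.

7/9

There are 9! = 362880 arrangements.
Arrangements with H and B adjacent: 2·8! = 80640.
So not adjacent: 362880 − 80640 = 282240, probability 282240/362880 = 7/9.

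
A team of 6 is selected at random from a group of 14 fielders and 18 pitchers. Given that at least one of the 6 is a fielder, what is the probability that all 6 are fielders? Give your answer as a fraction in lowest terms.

143/42268

Work in counts. Selections with at least one fielder: C(32,6) − C(18,6) = 906192 − 18564 = 887628.
Of those, selections where all 6 are fielders: C(14,6) = 3003.
Conditional probability = 3003/887628 = 143/42268.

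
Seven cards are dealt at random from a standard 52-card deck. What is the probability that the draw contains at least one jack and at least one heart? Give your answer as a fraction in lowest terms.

There are C(52,7) = 133784560 possible draws.
By inclusion-exclusion on the complements, draws missing all jacks or all hearts: C(48,7) + C(39,7) − C(36,7) = 73629072 + 15380937 − 8347680 = 80662329.
So draws with at least one of each: 133784560 − 80662329 = 53122231, probability 53122231/133784560.

53122231/133784560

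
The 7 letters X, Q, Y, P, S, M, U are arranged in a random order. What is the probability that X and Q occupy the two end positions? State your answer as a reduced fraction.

1/21

There are 7! = 5040 arrangements.
Place X and Q at the ends in 2 ways, arrange the remaining 5 in 5! = 120 ways: 2·120 = 240.
Probability = 240/5040 = 1/21.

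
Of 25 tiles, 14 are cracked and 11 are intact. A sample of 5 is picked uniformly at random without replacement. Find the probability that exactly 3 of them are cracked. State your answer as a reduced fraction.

26/69

Total number of selections: C(25,5) = 53130.
Selections with exactly 3 cracked: choose 3 of the 14 cracked and 2 of the 11 intact, C(14,3)·C(11,2) = 364·55 = 20020.
Probability = 20020/53130 = 26/69.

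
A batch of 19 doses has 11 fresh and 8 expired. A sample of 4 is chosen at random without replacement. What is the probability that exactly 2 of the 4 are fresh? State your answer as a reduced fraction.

The sample space is all 4-subsets of the 19: C(19,4) = 3876.
Selections with exactly 2 fresh: choose 2 of the 11 fresh and 2 of the 8 expired, C(11,2)·C(8,2) = 55·28 = 1540.
Probability = 1540/3876 = 385/969.

385/969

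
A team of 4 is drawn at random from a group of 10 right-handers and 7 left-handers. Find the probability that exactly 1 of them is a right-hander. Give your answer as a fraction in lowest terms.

5/34

Total number of selections: C(17,4) = 2380.
Selections with exactly 1 right-hander: choose 1 of the 10 right-handers and 3 of the 7 left-handers, C(10,1)·C(7,3) = 10·35 = 350.
Probability = 350/2380 = 5/34.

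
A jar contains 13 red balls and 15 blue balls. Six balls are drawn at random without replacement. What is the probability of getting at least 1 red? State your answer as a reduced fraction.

817/828

There are C(28,6) = 376740 ways to choose the 6.
The complement is all 6 are blue: C(15,6) = 5005.
Probability = 1 − 5005/376740 = 371735/376740 = 817/828.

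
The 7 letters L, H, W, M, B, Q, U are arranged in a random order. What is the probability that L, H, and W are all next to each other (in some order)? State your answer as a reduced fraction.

1/7

There are 7! = 5040 arrangements.
Treat the three as one block: 5! placements × 3! orders within the block = 120·6 = 720.
Probability = 720/5040 = 1/7.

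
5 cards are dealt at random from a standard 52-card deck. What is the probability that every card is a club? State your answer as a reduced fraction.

There are C(52,5) = 2598960 possible 5-card hands.
Hands that are all clubs: C(13,5) = 1287.
Probability = 1287/2598960 = 33/66640.

33/66640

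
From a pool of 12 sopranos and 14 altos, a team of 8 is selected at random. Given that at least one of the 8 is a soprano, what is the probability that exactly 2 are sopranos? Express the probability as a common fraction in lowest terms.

Work in counts. Selections with at least one soprano: C(26,8) − C(14,8) = 1562275 − 3003 = 1559272.
Of those, selections where exactly 2 are sopranos: C(12,2)·C(14,6) = 66·3003 = 198198.
Conditional probability = 198198/1559272 = 693/5452.

693/5452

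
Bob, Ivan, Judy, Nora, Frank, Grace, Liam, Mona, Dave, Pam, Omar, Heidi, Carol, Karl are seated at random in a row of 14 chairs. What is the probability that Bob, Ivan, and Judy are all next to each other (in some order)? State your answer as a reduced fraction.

3/91

There are 14! = 87178291200 arrangements.
Treat the three as one block: 12! placements × 3! orders within the block = 479001600·6 = 2874009600.
Probability = 2874009600/87178291200 = 3/91.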